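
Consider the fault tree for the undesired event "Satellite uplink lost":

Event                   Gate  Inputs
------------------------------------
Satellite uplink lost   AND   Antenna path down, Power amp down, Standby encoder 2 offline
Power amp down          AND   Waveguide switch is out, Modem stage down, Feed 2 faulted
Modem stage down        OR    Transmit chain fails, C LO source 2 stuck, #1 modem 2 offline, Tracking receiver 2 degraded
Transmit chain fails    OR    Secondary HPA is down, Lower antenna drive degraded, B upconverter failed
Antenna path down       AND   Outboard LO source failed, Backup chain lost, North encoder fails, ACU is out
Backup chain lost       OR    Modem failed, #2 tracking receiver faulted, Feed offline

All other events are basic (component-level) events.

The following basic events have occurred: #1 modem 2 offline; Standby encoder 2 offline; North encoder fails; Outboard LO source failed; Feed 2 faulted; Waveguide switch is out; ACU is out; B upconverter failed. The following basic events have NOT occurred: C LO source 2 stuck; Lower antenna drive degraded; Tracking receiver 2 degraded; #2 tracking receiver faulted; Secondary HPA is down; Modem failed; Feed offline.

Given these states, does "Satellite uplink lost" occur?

No

Backup chain lost [OR]: Modem failed=not, #2 tracking receiver faulted=not, Feed offline=not → no input occurs → does not occur.
Antenna path down [AND]: Outboard LO source failed=occurs, Backup chain lost=not, North encoder fails=occurs, ACU is out=occurs → not all inputs occur → does not occur.
Transmit chain fails [OR]: Secondary HPA is down=not, Lower antenna drive degraded=not, B upconverter failed=occurs → at least one input occurs → occurs.
Modem stage down [OR]: Transmit chain fails=occurs, C LO source 2 stuck=not, #1 modem 2 offline=occurs, Tracking receiver 2 degraded=not → at least one input occurs → occurs.
Power amp down [AND]: Waveguide switch is out=occurs, Modem stage down=occurs, Feed 2 faulted=occurs → all inputs occur → occurs.
Satellite uplink lost [AND]: Antenna path down=not, Power amp down=occurs, Standby encoder 2 offline=occurs → not all inputs occur → does not occur.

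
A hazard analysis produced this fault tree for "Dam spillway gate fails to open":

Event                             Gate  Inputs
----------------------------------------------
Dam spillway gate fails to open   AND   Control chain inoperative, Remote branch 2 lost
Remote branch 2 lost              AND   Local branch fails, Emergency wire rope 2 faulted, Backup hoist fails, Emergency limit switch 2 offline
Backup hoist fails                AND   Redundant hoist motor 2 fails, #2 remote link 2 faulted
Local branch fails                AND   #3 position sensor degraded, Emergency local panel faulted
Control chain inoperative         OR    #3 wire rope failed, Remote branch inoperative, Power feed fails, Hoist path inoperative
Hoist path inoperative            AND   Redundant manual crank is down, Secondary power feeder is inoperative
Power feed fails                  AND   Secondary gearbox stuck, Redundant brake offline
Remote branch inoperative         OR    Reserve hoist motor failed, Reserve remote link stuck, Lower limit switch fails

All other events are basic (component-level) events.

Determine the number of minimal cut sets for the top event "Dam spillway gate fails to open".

Remote branch inoperative [OR]: union of children's cut sets → 3 cut set(s).
Power feed fails [AND]: one cut set from each child combined → 1 × 1 = 1 cut set(s).
Hoist path inoperative [AND]: one cut set from each child combined → 1 × 1 = 1 cut set(s).
Control chain inoperative [OR]: union of children's cut sets → 6 cut set(s).
Local branch fails [AND]: one cut set from each child combined → 1 × 1 = 1 cut set(s).
Backup hoist fails [AND]: one cut set from each child combined → 1 × 1 = 1 cut set(s).
Remote branch 2 lost [AND]: one cut set from each child combined → 1 × 1 × 1 × 1 = 1 cut set(s).
Dam spillway gate fails to open [AND]: one cut set from each child combined → 6 × 1 = 6 cut set(s).
Minimal cut sets: {#2 remote link 2 faulted, #3 position sensor degraded, #3 wire rope failed, Emergency limit switch 2 offline, Emergency local panel faulted, Emergency wire rope 2 faulted, Redundant hoist motor 2 fails}; {#2 remote link 2 faulted, #3 position sensor degraded, Emergency limit switch 2 offline, Emergency local panel faulted, Emergency wire rope 2 faulted, Redundant hoist motor 2 fails, Reserve hoist motor failed}; {#2 remote link 2 faulted, #3 position sensor degraded, Emergency limit switch 2 offline, Emergency local panel faulted, Emergency wire rope 2 faulted, Redundant hoist motor 2 fails, Reserve remote link stuck}; {#2 remote link 2 faulted, #3 position sensor degraded, Emergency limit switch 2 offline, Emergency local panel faulted, Emergency wire rope 2 faulted, Lower limit switch fails, Redundant hoist motor 2 fails}; {#2 remote link 2 faulted, #3 position sensor degraded, Emergency limit switch 2 offline, Emergency local panel faulted, Emergency wire rope 2 faulted, Redundant brake offline, Redundant hoist motor 2 fails, Secondary gearbox stuck}; {#2 remote link 2 faulted, #3 position sensor degraded, Emergency limit switch 2 offline, Emergency local panel faulted, Emergency wire rope 2 faulted, Redundant hoist motor 2 fails, Redundant manual crank is down, Secondary power feeder is inoperative}.

6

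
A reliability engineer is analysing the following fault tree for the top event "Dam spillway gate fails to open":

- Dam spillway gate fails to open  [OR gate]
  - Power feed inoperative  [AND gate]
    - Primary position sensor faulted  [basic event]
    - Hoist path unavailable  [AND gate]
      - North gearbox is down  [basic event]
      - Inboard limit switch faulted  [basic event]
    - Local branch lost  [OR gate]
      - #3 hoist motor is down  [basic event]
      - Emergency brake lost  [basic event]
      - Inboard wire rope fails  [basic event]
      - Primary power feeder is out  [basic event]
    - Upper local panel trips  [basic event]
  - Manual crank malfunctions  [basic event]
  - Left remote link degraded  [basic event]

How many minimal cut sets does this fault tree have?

Hoist path unavailable [AND]: one cut set from each child combined → 1 × 1 = 1 cut set(s).
Local branch lost [OR]: union of children's cut sets → 4 cut set(s).
Power feed inoperative [AND]: one cut set from each child combined → 1 × 1 × 4 × 1 = 4 cut set(s).
Dam spillway gate fails to open [OR]: union of children's cut sets → 6 cut set(s).
Minimal cut sets: {#3 hoist motor is down, Inboard limit switch faulted, North gearbox is down, Primary position sensor faulted, Upper local panel trips}; {Emergency brake lost, Inboard limit switch faulted, North gearbox is down, Primary position sensor faulted, Upper local panel trips}; {Inboard limit switch faulted, Inboard wire rope fails, North gearbox is down, Primary position sensor faulted, Upper local panel trips}; {Inboard limit switch faulted, North gearbox is down, Primary position sensor faulted, Primary power feeder is out, Upper local panel trips}; {Manual crank malfunctions}; {Left remote link degraded}.

6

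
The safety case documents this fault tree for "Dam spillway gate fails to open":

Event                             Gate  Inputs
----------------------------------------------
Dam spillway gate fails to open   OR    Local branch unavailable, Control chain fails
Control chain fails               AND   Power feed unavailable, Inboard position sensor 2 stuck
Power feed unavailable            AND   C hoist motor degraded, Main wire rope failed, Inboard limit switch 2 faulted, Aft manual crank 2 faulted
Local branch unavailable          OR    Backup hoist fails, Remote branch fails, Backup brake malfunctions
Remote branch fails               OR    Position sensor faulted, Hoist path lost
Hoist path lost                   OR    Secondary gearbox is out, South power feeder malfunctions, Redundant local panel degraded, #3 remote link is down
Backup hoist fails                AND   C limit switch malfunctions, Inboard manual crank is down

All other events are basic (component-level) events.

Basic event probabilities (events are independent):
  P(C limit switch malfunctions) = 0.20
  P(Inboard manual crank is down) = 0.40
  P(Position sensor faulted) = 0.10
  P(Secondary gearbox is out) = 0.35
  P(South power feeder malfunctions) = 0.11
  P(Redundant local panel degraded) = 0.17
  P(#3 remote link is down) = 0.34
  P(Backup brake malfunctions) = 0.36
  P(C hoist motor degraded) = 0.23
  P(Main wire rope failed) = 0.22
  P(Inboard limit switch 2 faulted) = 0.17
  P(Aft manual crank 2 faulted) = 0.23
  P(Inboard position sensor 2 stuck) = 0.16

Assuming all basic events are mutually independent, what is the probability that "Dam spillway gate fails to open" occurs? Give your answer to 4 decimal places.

0.8321

P(Backup hoist fails) [AND] = 0.20 × 0.40 = 0.080000
P(Hoist path lost) [OR] = 1 − (1−0.35) × (1−0.11) × (1−0.17) × (1−0.34) = 0.683098
P(Remote branch fails) [OR] = 1 − (1−0.10) × (1−0.683098) = 0.714788
P(Local branch unavailable) [OR] = 1 − (1−0.080000) × (1−0.714788) × (1−0.36) = 0.832067
P(Power feed unavailable) [AND] = 0.23 × 0.22 × 0.17 × 0.23 = 0.001978
P(Control chain fails) [AND] = 0.001978 × 0.16 = 0.000316
P(Dam spillway gate fails to open) [OR] = 1 − (1−0.832067) × (1−0.000316) = 0.832120
Rounded to 4 decimal places: P(Dam spillway gate fails to open) ≈ 0.8321.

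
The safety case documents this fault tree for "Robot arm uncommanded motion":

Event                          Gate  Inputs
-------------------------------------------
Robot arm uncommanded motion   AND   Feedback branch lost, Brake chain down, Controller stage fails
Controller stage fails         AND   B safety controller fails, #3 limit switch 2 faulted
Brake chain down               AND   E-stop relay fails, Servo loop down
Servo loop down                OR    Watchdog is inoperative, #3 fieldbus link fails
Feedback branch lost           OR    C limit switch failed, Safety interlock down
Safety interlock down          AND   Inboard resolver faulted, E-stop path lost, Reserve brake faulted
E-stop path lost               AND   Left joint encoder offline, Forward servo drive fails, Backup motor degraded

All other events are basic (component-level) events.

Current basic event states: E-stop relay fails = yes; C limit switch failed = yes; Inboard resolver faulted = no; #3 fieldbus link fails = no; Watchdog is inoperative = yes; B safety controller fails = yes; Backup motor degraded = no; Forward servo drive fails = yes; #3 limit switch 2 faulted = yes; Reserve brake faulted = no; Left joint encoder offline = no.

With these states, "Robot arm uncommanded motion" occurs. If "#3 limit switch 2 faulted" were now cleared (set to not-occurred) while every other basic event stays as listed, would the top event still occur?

Counterfactual: set "#3 limit switch 2 faulted" to not occurred.
E-stop path lost [AND]: Left joint encoder offline=not, Forward servo drive fails=occurs, Backup motor degraded=not → not all inputs occur → does not occur.
Safety interlock down [AND]: Inboard resolver faulted=not, E-stop path lost=not, Reserve brake faulted=not → not all inputs occur → does not occur.
Feedback branch lost [OR]: C limit switch failed=occurs, Safety interlock down=not → at least one input occurs → occurs.
Servo loop down [OR]: Watchdog is inoperative=occurs, #3 fieldbus link fails=not → at least one input occurs → occurs.
Brake chain down [AND]: E-stop relay fails=occurs, Servo loop down=occurs → all inputs occur → occurs.
Controller stage fails [AND]: B safety controller fails=occurs, #3 limit switch 2 faulted=not → not all inputs occur → does not occur.
Robot arm uncommanded motion [AND]: Feedback branch lost=occurs, Brake chain down=occurs, Controller stage fails=not → not all inputs occur → does not occur.

No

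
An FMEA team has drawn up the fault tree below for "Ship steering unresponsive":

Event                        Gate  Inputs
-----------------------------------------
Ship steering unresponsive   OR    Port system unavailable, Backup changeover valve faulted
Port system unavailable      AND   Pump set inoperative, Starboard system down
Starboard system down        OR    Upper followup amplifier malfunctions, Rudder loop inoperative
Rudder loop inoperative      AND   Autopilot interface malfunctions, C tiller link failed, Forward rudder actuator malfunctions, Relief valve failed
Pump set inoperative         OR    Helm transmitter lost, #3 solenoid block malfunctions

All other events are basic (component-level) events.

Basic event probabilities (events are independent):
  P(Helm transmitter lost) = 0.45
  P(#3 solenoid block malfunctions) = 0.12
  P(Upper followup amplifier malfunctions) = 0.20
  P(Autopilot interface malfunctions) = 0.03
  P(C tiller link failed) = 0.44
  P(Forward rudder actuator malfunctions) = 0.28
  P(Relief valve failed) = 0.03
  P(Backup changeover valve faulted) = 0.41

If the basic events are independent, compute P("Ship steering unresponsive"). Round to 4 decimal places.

P(Pump set inoperative) [OR] = 1 − (1−0.45) × (1−0.12) = 0.516000
P(Rudder loop inoperative) [AND] = 0.03 × 0.44 × 0.28 × 0.03 = 0.000111
P(Starboard system down) [OR] = 1 − (1−0.20) × (1−0.000111) = 0.200089
P(Port system unavailable) [AND] = 0.516000 × 0.200089 = 0.103246
P(Ship steering unresponsive) [OR] = 1 − (1−0.103246) × (1−0.41) = 0.470915
Rounded to 4 decimal places: P(Ship steering unresponsive) ≈ 0.4709.

0.4709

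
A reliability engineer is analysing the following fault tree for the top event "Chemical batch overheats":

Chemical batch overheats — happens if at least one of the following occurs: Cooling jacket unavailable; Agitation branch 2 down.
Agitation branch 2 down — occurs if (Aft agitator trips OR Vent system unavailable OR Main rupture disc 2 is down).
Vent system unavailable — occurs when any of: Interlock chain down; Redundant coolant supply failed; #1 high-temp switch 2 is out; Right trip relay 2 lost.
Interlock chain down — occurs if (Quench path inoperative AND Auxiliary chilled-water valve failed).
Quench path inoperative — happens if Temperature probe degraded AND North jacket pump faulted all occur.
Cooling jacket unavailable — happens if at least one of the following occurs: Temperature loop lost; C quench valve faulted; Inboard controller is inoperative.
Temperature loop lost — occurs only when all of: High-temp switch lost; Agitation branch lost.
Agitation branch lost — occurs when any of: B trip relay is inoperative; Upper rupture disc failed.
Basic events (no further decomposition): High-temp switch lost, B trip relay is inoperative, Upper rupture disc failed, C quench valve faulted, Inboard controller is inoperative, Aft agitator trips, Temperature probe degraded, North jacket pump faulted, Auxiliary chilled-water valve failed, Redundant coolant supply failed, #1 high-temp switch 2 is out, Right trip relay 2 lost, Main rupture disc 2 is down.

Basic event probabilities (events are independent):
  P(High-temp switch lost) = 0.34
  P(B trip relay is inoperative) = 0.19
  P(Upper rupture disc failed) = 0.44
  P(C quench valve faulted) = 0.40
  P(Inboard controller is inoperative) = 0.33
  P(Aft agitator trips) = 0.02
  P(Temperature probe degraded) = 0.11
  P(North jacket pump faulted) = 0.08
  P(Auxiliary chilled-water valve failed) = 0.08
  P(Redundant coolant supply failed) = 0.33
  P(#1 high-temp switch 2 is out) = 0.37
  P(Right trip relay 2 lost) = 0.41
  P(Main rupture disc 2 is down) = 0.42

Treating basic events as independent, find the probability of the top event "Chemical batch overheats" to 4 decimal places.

P(Agitation branch lost) [OR] = 1 − (1−0.19) × (1−0.44) = 0.546400
P(Temperature loop lost) [AND] = 0.34 × 0.546400 = 0.185776
P(Cooling jacket unavailable) [OR] = 1 − (1−0.185776) × (1−0.40) × (1−0.33) = 0.672682
P(Quench path inoperative) [AND] = 0.11 × 0.08 = 0.008800
P(Interlock chain down) [AND] = 0.008800 × 0.08 = 0.000704
P(Vent system unavailable) [OR] = 1 − (1−0.000704) × (1−0.33) × (1−0.37) × (1−0.41) = 0.751136
P(Agitation branch 2 down) [OR] = 1 − (1−0.02) × (1−0.751136) × (1−0.42) = 0.858546
P(Chemical batch overheats) [OR] = 1 − (1−0.672682) × (1−0.858546) = 0.953700
Rounded to 4 decimal places: P(Chemical batch overheats) ≈ 0.9537.

0.9537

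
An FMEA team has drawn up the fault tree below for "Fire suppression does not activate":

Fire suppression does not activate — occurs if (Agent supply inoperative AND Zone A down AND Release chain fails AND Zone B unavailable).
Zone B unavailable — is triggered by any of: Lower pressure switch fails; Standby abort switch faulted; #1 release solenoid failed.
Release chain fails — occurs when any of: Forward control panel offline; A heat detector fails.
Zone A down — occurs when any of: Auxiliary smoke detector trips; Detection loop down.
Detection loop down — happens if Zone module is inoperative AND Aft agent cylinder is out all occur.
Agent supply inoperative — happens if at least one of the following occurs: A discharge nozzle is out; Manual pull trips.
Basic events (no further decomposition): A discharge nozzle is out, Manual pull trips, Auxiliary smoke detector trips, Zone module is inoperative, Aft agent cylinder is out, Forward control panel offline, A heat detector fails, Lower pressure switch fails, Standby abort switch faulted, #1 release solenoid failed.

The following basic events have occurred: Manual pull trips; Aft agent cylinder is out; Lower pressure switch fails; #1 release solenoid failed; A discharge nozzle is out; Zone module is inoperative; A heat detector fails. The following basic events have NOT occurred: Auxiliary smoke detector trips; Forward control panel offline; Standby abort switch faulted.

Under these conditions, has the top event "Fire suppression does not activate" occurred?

Agent supply inoperative [OR]: A discharge nozzle is out=occurs, Manual pull trips=occurs → at least one input occurs → occurs.
Detection loop down [AND]: Zone module is inoperative=occurs, Aft agent cylinder is out=occurs → all inputs occur → occurs.
Zone A down [OR]: Auxiliary smoke detector trips=not, Detection loop down=occurs → at least one input occurs → occurs.
Release chain fails [OR]: Forward control panel offline=not, A heat detector fails=occurs → at least one input occurs → occurs.
Zone B unavailable [OR]: Lower pressure switch fails=occurs, Standby abort switch faulted=not, #1 release solenoid failed=occurs → at least one input occurs → occurs.
Fire suppression does not activate [AND]: Agent supply inoperative=occurs, Zone A down=occurs, Release chain fails=occurs, Zone B unavailable=occurs → all inputs occur → occurs.

Yes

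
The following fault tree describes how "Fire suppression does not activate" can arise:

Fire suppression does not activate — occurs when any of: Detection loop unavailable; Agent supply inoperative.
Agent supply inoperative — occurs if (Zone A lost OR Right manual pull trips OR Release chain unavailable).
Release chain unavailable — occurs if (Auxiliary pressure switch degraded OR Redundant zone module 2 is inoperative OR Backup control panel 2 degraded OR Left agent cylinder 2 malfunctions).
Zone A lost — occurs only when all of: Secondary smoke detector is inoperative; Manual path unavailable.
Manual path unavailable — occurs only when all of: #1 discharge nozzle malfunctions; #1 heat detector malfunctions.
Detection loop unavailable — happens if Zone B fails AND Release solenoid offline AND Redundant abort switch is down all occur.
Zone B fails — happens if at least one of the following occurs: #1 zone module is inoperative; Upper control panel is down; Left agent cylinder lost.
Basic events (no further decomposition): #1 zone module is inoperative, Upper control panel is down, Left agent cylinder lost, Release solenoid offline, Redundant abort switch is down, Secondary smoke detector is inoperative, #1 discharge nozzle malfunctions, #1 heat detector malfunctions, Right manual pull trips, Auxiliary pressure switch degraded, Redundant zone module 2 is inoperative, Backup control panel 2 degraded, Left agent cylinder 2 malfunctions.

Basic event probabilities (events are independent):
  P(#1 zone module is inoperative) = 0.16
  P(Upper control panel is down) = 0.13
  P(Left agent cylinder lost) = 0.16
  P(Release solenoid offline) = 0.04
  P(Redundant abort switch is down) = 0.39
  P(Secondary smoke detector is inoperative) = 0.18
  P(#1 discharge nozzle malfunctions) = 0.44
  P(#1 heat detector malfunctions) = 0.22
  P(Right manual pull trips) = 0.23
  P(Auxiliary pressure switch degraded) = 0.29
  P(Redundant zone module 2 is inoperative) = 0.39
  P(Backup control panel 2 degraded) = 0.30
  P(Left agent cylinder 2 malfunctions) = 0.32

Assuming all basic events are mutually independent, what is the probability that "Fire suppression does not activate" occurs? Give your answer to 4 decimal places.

P(Zone B fails) [OR] = 1 − (1−0.16) × (1−0.13) × (1−0.16) = 0.386128
P(Detection loop unavailable) [AND] = 0.386128 × 0.04 × 0.39 = 0.006024
P(Manual path unavailable) [AND] = 0.44 × 0.22 = 0.096800
P(Zone A lost) [AND] = 0.18 × 0.096800 = 0.017424
P(Release chain unavailable) [OR] = 1 − (1−0.29) × (1−0.39) × (1−0.30) × (1−0.32) = 0.793844
P(Agent supply inoperative) [OR] = 1 − (1−0.017424) × (1−0.23) × (1−0.793844) = 0.844026
P(Fire suppression does not activate) [OR] = 1 − (1−0.006024) × (1−0.844026) = 0.844966
Rounded to 4 decimal places: P(Fire suppression does not activate) ≈ 0.8450.

0.8450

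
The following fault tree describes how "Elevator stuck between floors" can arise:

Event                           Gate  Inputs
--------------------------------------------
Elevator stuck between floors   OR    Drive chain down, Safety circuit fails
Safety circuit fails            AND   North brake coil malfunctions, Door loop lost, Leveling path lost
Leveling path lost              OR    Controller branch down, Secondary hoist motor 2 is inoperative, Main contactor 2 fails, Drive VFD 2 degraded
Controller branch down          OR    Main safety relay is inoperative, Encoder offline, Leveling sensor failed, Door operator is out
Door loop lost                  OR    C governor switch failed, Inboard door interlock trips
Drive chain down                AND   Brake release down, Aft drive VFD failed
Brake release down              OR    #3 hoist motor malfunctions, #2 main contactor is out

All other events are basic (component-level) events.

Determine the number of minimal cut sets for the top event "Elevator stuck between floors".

Brake release down [OR]: union of children's cut sets → 2 cut set(s).
Drive chain down [AND]: one cut set from each child combined → 2 × 1 = 2 cut set(s).
Door loop lost [OR]: union of children's cut sets → 2 cut set(s).
Controller branch down [OR]: union of children's cut sets → 4 cut set(s).
Leveling path lost [OR]: union of children's cut sets → 7 cut set(s).
Safety circuit fails [AND]: one cut set from each child combined → 1 × 2 × 7 = 14 cut set(s).
Elevator stuck between floors [OR]: union of children's cut sets → 16 cut set(s).

16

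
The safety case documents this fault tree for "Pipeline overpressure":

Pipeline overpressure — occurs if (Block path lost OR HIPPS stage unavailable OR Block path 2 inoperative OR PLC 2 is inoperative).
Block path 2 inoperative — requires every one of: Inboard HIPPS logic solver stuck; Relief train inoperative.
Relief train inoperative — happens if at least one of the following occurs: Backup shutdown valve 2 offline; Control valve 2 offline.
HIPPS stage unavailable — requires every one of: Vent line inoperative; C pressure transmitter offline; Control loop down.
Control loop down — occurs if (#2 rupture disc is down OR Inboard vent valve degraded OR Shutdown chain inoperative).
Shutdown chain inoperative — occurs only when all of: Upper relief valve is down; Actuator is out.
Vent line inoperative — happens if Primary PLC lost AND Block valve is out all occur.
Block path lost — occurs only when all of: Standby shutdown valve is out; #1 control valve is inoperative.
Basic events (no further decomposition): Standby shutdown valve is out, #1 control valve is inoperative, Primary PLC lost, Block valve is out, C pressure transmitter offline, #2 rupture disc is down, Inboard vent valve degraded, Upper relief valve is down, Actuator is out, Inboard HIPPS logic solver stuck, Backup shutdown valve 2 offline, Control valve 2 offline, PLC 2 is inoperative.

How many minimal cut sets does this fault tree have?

Block path lost [AND]: one cut set from each child combined → 1 × 1 = 1 cut set(s).
Vent line inoperative [AND]: one cut set from each child combined → 1 × 1 = 1 cut set(s).
Shutdown chain inoperative [AND]: one cut set from each child combined → 1 × 1 = 1 cut set(s).
Control loop down [OR]: union of children's cut sets → 3 cut set(s).
HIPPS stage unavailable [AND]: one cut set from each child combined → 1 × 1 × 3 = 3 cut set(s).
Relief train inoperative [OR]: union of children's cut sets → 2 cut set(s).
Block path 2 inoperative [AND]: one cut set from each child combined → 1 × 2 = 2 cut set(s).
Pipeline overpressure [OR]: union of children's cut sets → 7 cut set(s).
Minimal cut sets: {#1 control valve is inoperative, Standby shutdown valve is out}; {#2 rupture disc is down, Block valve is out, C pressure transmitter offline, Primary PLC lost}; {Block valve is out, C pressure transmitter offline, Inboard vent valve degraded, Primary PLC lost}; {Actuator is out, Block valve is out, C pressure transmitter offline, Primary PLC lost, Upper relief valve is down}; {Backup shutdown valve 2 offline, Inboard HIPPS logic solver stuck}; {Control valve 2 offline, Inboard HIPPS logic solver stuck}; {PLC 2 is inoperative}.

7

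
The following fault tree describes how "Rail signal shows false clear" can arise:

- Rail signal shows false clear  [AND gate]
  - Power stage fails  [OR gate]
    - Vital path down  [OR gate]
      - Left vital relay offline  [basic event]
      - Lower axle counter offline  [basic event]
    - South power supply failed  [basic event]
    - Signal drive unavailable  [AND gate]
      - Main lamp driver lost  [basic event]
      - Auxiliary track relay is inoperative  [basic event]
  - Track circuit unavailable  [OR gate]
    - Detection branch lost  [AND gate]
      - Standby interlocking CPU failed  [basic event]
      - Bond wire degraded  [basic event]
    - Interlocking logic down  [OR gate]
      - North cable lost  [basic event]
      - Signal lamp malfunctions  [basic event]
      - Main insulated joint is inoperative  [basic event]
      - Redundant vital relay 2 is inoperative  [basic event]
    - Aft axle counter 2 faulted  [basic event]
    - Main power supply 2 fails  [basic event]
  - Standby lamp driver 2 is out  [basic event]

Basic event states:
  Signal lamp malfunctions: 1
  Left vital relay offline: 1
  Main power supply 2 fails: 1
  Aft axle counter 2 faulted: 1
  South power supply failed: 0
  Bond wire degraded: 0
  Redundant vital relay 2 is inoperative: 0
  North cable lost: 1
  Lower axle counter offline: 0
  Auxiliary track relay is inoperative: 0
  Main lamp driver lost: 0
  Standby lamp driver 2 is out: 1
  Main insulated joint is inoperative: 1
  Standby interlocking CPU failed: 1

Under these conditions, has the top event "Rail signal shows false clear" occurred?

Vital path down [OR]: Left vital relay offline=occurs, Lower axle counter offline=not → at least one input occurs → occurs.
Signal drive unavailable [AND]: Main lamp driver lost=not, Auxiliary track relay is inoperative=not → not all inputs occur → does not occur.
Power stage fails [OR]: Vital path down=occurs, South power supply failed=not, Signal drive unavailable=not → at least one input occurs → occurs.
Detection branch lost [AND]: Standby interlocking CPU failed=occurs, Bond wire degraded=not → not all inputs occur → does not occur.
Interlocking logic down [OR]: North cable lost=occurs, Signal lamp malfunctions=occurs, Main insulated joint is inoperative=occurs, Redundant vital relay 2 is inoperative=not → at least one input occurs → occurs.
Track circuit unavailable [OR]: Detection branch lost=not, Interlocking logic down=occurs, Aft axle counter 2 faulted=occurs, Main power supply 2 fails=occurs → at least one input occurs → occurs.
Rail signal shows false clear [AND]: Power stage fails=occurs, Track circuit unavailable=occurs, Standby lamp driver 2 is out=occurs → all inputs occur → occurs.

Yes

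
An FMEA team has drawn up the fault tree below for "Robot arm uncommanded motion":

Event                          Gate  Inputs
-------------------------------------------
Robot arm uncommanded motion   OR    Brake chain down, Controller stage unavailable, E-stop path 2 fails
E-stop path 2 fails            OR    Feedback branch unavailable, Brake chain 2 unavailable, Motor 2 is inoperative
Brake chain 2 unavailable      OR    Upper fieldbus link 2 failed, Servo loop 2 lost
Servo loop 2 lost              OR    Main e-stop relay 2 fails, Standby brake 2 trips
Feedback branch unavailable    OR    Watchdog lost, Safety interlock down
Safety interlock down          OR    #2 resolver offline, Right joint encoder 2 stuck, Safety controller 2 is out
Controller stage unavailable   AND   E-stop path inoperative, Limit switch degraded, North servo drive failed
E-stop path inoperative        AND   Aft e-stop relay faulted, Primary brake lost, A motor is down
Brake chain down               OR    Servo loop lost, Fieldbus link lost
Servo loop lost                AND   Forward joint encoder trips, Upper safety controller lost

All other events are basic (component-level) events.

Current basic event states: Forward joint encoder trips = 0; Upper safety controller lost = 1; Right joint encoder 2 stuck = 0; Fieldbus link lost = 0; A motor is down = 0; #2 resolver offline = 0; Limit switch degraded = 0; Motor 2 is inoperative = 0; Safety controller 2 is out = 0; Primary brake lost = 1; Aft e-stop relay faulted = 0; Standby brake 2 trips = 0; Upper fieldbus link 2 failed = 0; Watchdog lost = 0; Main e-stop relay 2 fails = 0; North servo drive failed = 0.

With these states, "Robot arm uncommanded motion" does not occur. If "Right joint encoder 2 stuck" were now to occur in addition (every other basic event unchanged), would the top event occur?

Yes

Counterfactual: set "Right joint encoder 2 stuck" to occurred.
Servo loop lost [AND]: Forward joint encoder trips=not, Upper safety controller lost=occurs → not all inputs occur → does not occur.
Brake chain down [OR]: Servo loop lost=not, Fieldbus link lost=not → no input occurs → does not occur.
E-stop path inoperative [AND]: Aft e-stop relay faulted=not, Primary brake lost=occurs, A motor is down=not → not all inputs occur → does not occur.
Controller stage unavailable [AND]: E-stop path inoperative=not, Limit switch degraded=not, North servo drive failed=not → not all inputs occur → does not occur.
Safety interlock down [OR]: #2 resolver offline=not, Right joint encoder 2 stuck=occurs, Safety controller 2 is out=not → at least one input occurs → occurs.
Feedback branch unavailable [OR]: Watchdog lost=not, Safety interlock down=occurs → at least one input occurs → occurs.
Servo loop 2 lost [OR]: Main e-stop relay 2 fails=not, Standby brake 2 trips=not → no input occurs → does not occur.
Brake chain 2 unavailable [OR]: Upper fieldbus link 2 failed=not, Servo loop 2 lost=not → no input occurs → does not occur.
E-stop path 2 fails [OR]: Feedback branch unavailable=occurs, Brake chain 2 unavailable=not, Motor 2 is inoperative=not → at least one input occurs → occurs.
Robot arm uncommanded motion [OR]: Brake chain down=not, Controller stage unavailable=not, E-stop path 2 fails=occurs → at least one input occurs → occurs.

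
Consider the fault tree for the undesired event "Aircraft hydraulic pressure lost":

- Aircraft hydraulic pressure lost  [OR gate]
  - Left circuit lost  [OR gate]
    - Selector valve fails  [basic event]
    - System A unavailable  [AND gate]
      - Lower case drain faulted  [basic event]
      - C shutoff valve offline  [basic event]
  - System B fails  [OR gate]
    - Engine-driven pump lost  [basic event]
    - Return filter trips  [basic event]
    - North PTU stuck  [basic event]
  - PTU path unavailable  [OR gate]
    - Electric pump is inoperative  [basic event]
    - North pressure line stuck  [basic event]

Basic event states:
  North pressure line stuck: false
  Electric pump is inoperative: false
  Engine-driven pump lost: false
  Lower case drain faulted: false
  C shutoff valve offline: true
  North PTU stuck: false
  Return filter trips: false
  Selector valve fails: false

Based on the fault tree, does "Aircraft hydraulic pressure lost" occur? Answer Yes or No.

No

System A unavailable [AND]: Lower case drain faulted=not, C shutoff valve offline=occurs → not all inputs occur → does not occur.
Left circuit lost [OR]: Selector valve fails=not, System A unavailable=not → no input occurs → does not occur.
System B fails [OR]: Engine-driven pump lost=not, Return filter trips=not, North PTU stuck=not → no input occurs → does not occur.
PTU path unavailable [OR]: Electric pump is inoperative=not, North pressure line stuck=not → no input occurs → does not occur.
Aircraft hydraulic pressure lost [OR]: Left circuit lost=not, System B fails=not, PTU path unavailable=not → no input occurs → does not occur.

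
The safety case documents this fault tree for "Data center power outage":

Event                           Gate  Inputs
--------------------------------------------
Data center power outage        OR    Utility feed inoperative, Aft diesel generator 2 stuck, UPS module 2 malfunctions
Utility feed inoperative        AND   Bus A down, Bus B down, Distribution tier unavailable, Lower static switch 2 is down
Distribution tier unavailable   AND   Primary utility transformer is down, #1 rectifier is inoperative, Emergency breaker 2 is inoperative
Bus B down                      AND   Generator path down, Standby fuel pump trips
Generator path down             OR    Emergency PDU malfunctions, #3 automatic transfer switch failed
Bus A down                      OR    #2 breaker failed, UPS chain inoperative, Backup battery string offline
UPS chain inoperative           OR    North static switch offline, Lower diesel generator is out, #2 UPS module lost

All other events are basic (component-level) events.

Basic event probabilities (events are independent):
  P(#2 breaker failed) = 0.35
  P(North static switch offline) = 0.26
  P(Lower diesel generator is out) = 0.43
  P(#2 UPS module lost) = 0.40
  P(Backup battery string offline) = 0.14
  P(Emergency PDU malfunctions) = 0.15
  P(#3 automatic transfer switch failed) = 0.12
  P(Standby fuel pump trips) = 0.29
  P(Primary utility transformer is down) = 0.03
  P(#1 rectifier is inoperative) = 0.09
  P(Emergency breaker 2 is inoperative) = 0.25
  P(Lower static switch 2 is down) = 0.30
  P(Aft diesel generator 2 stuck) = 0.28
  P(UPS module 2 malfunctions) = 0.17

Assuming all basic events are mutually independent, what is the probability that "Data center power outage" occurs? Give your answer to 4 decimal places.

P(UPS chain inoperative) [OR] = 1 − (1−0.26) × (1−0.43) × (1−0.40) = 0.746920
P(Bus A down) [OR] = 1 − (1−0.35) × (1−0.746920) × (1−0.14) = 0.858528
P(Generator path down) [OR] = 1 − (1−0.15) × (1−0.12) = 0.252000
P(Bus B down) [AND] = 0.252000 × 0.29 = 0.073080
P(Distribution tier unavailable) [AND] = 0.03 × 0.09 × 0.25 = 0.000675
P(Utility feed inoperative) [AND] = 0.858528 × 0.073080 × 0.000675 × 0.30 = 0.000013
P(Data center power outage) [OR] = 1 − (1−0.000013) × (1−0.28) × (1−0.17) = 0.402408
Rounded to 4 decimal places: P(Data center power outage) ≈ 0.4024.

0.4024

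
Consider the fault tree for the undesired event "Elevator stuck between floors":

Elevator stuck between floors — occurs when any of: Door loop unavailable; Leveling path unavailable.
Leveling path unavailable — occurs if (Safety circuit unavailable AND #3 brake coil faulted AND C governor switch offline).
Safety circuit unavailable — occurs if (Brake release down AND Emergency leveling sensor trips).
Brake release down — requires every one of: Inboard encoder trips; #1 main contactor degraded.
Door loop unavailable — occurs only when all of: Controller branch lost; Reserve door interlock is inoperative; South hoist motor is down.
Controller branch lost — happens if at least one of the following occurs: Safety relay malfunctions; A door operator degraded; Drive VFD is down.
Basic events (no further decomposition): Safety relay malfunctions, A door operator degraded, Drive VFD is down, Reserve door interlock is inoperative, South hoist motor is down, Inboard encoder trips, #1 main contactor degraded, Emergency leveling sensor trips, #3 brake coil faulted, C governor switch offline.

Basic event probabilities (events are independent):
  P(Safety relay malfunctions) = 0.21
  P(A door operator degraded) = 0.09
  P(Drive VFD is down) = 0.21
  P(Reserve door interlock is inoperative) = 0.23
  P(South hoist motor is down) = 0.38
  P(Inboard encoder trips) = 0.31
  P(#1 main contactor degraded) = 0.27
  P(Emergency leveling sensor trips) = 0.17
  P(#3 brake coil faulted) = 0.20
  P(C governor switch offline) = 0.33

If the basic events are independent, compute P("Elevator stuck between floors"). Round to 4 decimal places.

P(Controller branch lost) [OR] = 1 − (1−0.21) × (1−0.09) × (1−0.21) = 0.432069
P(Door loop unavailable) [AND] = 0.432069 × 0.23 × 0.38 = 0.037763
P(Brake release down) [AND] = 0.31 × 0.27 = 0.083700
P(Safety circuit unavailable) [AND] = 0.083700 × 0.17 = 0.014229
P(Leveling path unavailable) [AND] = 0.014229 × 0.20 × 0.33 = 0.000939
P(Elevator stuck between floors) [OR] = 1 − (1−0.037763) × (1−0.000939) = 0.038667
Rounded to 4 decimal places: P(Elevator stuck between floors) ≈ 0.0387.

0.0387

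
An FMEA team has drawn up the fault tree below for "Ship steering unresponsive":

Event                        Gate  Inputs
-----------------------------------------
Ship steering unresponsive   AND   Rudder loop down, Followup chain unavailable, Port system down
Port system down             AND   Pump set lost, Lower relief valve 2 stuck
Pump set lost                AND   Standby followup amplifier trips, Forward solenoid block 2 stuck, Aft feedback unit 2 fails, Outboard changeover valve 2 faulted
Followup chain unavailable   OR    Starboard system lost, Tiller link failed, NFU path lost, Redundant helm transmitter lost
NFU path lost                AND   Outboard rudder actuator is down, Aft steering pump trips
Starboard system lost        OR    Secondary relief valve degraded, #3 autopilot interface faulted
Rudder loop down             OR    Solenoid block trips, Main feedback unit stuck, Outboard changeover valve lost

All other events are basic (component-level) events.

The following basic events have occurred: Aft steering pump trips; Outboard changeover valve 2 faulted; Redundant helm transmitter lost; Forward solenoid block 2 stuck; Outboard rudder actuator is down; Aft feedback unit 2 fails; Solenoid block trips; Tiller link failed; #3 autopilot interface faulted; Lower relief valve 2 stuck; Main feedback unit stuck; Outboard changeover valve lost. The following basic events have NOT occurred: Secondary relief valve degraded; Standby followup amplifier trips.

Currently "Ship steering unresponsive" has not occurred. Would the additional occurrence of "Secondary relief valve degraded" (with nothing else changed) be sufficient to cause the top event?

Counterfactual: set "Secondary relief valve degraded" to occurred.
Rudder loop down [OR]: Solenoid block trips=occurs, Main feedback unit stuck=occurs, Outboard changeover valve lost=occurs → at least one input occurs → occurs.
Starboard system lost [OR]: Secondary relief valve degraded=occurs, #3 autopilot interface faulted=occurs → at least one input occurs → occurs.
NFU path lost [AND]: Outboard rudder actuator is down=occurs, Aft steering pump trips=occurs → all inputs occur → occurs.
Followup chain unavailable [OR]: Starboard system lost=occurs, Tiller link failed=occurs, NFU path lost=occurs, Redundant helm transmitter lost=occurs → at least one input occurs → occurs.
Pump set lost [AND]: Standby followup amplifier trips=not, Forward solenoid block 2 stuck=occurs, Aft feedback unit 2 fails=occurs, Outboard changeover valve 2 faulted=occurs → not all inputs occur → does not occur.
Port system down [AND]: Pump set lost=not, Lower relief valve 2 stuck=occurs → not all inputs occur → does not occur.
Ship steering unresponsive [AND]: Rudder loop down=occurs, Followup chain unavailable=occurs, Port system down=not → not all inputs occur → does not occur.

No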